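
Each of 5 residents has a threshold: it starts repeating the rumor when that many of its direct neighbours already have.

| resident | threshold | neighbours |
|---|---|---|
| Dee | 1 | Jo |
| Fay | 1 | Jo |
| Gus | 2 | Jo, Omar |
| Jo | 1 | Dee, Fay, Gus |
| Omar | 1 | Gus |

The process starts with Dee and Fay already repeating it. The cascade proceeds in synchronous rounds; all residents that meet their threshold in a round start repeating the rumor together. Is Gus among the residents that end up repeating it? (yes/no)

Round 1 — Dee, Fay start repeating the rumor (initial).
Round 2 — checking thresholds:
  Jo: 2 of 3 neighbours ≥ 1, starts repeating the rumor.
Round 3 — no new spreads; cascade stops.

no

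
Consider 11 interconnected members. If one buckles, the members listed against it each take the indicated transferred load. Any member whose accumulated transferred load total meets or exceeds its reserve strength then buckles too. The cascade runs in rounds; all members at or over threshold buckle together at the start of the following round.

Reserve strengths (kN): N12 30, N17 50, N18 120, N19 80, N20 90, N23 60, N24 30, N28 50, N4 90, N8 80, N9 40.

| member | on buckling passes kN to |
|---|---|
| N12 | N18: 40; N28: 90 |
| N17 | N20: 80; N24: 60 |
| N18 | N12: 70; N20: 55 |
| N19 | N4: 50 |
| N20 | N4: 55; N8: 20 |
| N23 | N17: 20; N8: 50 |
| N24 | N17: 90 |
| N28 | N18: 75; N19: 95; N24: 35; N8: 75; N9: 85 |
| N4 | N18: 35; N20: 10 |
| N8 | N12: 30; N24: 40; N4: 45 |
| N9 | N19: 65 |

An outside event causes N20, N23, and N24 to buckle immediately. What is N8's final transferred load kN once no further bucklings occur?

70

Round 1 — N20, N23, N24 buckle (initial).
  N17: +20+90 → 110 ≥ 50
  N4: +55 → 55 < 90
  N8: +20+50 → 70 < 80
Round 2 — N17 buckles.
No further bucklings.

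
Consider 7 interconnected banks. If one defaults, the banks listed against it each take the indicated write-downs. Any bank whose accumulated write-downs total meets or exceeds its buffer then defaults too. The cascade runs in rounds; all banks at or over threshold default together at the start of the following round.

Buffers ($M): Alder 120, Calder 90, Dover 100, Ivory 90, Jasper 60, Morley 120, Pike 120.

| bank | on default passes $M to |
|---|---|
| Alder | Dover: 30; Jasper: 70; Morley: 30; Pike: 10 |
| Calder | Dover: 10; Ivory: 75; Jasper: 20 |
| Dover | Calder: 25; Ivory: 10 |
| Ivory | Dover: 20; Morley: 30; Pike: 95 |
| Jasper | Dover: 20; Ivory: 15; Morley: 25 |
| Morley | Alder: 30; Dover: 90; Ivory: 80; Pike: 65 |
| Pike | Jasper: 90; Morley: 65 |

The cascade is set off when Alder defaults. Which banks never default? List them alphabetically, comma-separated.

Calder, Dover, Ivory, Morley, Pike

Round 1 — Alder defaults (initial).
  Dover: +30 → 30 < 100
  Jasper: +70 → 70 ≥ 60
  Morley: +30 → 30 < 120
  Pike: +10 → 10 < 120
Round 2 — Jasper defaults.
  Dover: +20 → 50 < 100
  Ivory: +15 → 15 < 90
  Morley: +25 → 55 < 120
No further defaults.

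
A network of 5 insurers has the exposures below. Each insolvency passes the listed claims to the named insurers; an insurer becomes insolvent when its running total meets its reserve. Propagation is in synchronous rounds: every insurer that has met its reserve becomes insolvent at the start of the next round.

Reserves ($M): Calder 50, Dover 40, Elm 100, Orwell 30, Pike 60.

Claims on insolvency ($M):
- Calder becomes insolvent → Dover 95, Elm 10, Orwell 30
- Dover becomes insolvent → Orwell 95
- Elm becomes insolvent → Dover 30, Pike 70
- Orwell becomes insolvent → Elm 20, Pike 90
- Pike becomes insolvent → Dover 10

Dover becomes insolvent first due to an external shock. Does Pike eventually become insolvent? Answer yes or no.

Round 1 — Dover becomes insolvent (initial).
  Orwell: +95 → 95 ≥ 30
Round 2 — Orwell becomes insolvent.
  Elm: +20 → 20 < 100
  Pike: +90 → 90 ≥ 60
Round 3 — Pike becomes insolvent.
No further insolvencies.

yes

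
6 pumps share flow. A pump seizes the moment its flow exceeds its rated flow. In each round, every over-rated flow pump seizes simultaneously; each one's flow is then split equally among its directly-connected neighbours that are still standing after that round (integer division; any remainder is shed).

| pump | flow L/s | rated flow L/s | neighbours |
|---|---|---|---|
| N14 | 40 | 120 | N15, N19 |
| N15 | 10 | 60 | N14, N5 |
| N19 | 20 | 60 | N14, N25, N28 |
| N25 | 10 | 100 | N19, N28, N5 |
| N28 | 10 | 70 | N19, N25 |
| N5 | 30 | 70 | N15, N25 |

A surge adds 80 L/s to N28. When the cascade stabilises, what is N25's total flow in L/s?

Round 1 — N28 at 90 > 70. N28 seizes.
  N28 sheds 90 L/s to N19, N25: 45 each.
    N19: 20+45 = 65 > 60
    N25: 10+45 = 55 ≤ 100
Round 2 — N19 seizes.
  N19 sheds 65 L/s to N14, N25: 32 each (1 lost).
    N14: 40+32 = 72 ≤ 120
    N25: 55+32 = 87 ≤ 100
No further seizures.

87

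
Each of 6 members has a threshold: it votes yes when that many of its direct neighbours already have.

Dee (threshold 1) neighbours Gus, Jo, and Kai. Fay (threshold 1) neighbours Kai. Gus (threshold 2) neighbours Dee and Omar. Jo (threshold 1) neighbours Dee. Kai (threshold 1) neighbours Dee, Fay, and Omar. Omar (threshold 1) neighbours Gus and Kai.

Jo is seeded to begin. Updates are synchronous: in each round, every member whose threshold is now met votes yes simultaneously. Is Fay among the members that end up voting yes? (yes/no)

yes

Round 1 — Jo votes yes (initial).
Round 2 — checking thresholds:
  Dee: 1 of 3 neighbours ≥ 1, votes yes.
Round 3 — checking thresholds:
  Gus: 1 of 2 neighbours < 2, below threshold.
  Kai: 1 of 3 neighbours ≥ 1, votes yes.
Round 4 — checking thresholds:
  Fay: 1 of 1 neighbours ≥ 1, votes yes.
  Gus: 1 of 2 neighbours < 2, below threshold.
  Omar: 1 of 2 neighbours ≥ 1, votes yes.
Round 5 — checking thresholds:
  Gus: 2 of 2 neighbours ≥ 2, votes yes.
Round 6 — no new yes votes; cascade stops.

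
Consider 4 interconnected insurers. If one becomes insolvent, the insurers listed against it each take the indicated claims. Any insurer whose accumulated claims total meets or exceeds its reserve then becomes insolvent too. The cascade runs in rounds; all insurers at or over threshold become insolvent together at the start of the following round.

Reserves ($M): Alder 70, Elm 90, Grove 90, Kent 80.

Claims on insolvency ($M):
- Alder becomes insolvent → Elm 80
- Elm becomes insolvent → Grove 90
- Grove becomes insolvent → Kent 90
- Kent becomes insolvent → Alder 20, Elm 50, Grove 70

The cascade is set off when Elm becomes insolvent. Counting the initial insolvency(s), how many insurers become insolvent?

3

Round 1 — Elm becomes insolvent (initial).
  Grove: +90 → 90 ≥ 90
Round 2 — Grove becomes insolvent.
  Kent: +90 → 90 ≥ 80
Round 3 — Kent becomes insolvent.
  Alder: +20 → 20 < 70
No further insolvencies.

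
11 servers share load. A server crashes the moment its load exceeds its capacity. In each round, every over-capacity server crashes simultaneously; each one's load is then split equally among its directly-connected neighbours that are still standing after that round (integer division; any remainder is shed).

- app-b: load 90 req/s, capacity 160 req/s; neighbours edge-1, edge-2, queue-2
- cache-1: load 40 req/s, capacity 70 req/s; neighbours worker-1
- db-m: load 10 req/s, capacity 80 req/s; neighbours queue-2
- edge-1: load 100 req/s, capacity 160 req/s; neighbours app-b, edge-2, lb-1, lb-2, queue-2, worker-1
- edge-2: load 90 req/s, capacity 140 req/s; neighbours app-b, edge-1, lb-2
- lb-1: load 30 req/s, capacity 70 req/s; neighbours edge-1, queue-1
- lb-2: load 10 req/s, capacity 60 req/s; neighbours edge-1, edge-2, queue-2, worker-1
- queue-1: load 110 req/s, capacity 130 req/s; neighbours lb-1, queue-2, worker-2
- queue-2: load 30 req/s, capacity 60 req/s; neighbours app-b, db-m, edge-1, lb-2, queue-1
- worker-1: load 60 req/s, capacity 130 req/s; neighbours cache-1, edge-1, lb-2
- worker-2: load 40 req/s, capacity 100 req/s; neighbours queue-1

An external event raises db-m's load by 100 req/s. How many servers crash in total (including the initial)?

11

Round 1 — db-m at 110 > 80. db-m crashes.
  db-m sheds 110 req/s to queue-2: 110 each.
    queue-2: 30+110 = 140 > 60
Round 2 — queue-2 crashes.
  queue-2 sheds 140 req/s to app-b, edge-1, lb-2, queue-1: 35 each.
    app-b: 90+35 = 125 ≤ 160
    edge-1: 100+35 = 135 ≤ 160
    lb-2: 10+35 = 45 ≤ 60
    queue-1: 110+35 = 145 > 130
Round 3 — queue-1 crashes.
  queue-1 sheds 145 req/s to lb-1, worker-2: 72 each (1 lost).
    lb-1: 30+72 = 102 > 70
    worker-2: 40+72 = 112 > 100
Round 4 — lb-1, worker-2 crash.
  lb-1 sheds 102 req/s to edge-1: 102 each.
    edge-1: 135+102 = 237 > 160
  worker-2 sheds 112 req/s: no online neighbours, lost.
Round 5 — edge-1 crashes.
  edge-1 sheds 237 req/s to app-b, edge-2, lb-2, worker-1: 59 each (1 lost).
    app-b: 125+59 = 184 > 160
    edge-2: 90+59 = 149 > 140
    lb-2: 45+59 = 104 > 60
    worker-1: 60+59 = 119 ≤ 130
Round 6 — app-b, edge-2, lb-2 crash.
  app-b sheds 184 req/s: no online neighbours, lost.
  edge-2 sheds 149 req/s: no online neighbours, lost.
  lb-2 sheds 104 req/s to worker-1: 104 each.
    worker-1: 119+104 = 223 > 130
Round 7 — worker-1 crashes.
  worker-1 sheds 223 req/s to cache-1: 223 each.
    cache-1: 40+223 = 263 > 70
Round 8 — cache-1 crashes.
  cache-1 sheds 263 req/s: no online neighbours, lost.
No further crashes.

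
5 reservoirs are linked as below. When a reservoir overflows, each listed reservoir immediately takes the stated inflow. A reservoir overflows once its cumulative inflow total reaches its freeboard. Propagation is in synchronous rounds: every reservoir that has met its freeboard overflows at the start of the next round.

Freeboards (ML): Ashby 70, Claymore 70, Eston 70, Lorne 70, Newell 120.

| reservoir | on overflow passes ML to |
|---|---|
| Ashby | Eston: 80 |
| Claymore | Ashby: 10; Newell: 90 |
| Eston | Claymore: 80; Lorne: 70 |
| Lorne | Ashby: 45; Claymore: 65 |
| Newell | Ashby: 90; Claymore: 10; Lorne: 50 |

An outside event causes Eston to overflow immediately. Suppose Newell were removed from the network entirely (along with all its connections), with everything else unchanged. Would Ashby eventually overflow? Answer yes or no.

With Newell removed:
Round 1 — Eston overflows (initial).
  Claymore: +80 → 80 ≥ 70
  Lorne: +70 → 70 ≥ 70
Round 2 — Claymore, Lorne overflow.
  Ashby: +10+45 → 55 < 70
No further overflows.

no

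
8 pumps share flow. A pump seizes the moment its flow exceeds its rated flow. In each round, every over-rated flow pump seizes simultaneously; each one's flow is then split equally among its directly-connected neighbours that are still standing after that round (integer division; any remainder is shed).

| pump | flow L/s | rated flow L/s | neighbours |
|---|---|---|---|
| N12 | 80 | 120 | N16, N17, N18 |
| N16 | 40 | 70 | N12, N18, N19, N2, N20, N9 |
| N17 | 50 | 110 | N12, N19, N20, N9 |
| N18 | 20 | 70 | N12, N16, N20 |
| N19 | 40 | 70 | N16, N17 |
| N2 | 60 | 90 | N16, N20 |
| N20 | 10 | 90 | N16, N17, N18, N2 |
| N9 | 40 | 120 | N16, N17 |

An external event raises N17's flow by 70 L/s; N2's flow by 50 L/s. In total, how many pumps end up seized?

7

Round 1 — N17 at 120 > 110; N2 at 110 > 90. N17, N2 seize.
  N17 sheds 120 L/s to N12, N19, N20, N9: 30 each.
    N12: 80+30 = 110 ≤ 120
    N19: 40+30 = 70 ≤ 70
    N20: 10+30 = 40 ≤ 90
    N9: 40+30 = 70 ≤ 120
  N2 sheds 110 L/s to N16, N20: 55 each.
    N16: 40+55 = 95 > 70
    N20: 40+55 = 95 > 90
Round 2 — N16, N20 seize.
  N16 sheds 95 L/s to N12, N18, N19, N9: 23 each (3 lost).
    N12: 110+23 = 133 > 120
    N18: 20+23 = 43 ≤ 70
    N19: 70+23 = 93 > 70
    N9: 70+23 = 93 ≤ 120
  N20 sheds 95 L/s to N18: 95 each.
    N18: 43+95 = 138 > 70
Round 3 — N12, N18, N19 seize.
  N12 sheds 133 L/s: no online neighbours, lost.
  N18 sheds 138 L/s: no online neighbours, lost.
  N19 sheds 93 L/s: no online neighbours, lost.
No further seizures.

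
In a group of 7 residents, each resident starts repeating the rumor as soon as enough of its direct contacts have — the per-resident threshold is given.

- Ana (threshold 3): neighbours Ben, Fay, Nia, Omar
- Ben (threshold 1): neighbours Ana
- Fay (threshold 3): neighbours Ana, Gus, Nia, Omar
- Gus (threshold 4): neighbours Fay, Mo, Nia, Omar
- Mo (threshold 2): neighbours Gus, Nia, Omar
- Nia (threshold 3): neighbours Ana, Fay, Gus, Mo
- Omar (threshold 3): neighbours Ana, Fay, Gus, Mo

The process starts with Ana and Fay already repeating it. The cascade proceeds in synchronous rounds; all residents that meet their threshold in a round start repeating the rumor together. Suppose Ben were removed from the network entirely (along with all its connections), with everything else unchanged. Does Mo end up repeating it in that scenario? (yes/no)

With Ben removed:
Round 1 — Ana, Fay start repeating the rumor (initial).
Round 2 — no new spreads; cascade stops.

no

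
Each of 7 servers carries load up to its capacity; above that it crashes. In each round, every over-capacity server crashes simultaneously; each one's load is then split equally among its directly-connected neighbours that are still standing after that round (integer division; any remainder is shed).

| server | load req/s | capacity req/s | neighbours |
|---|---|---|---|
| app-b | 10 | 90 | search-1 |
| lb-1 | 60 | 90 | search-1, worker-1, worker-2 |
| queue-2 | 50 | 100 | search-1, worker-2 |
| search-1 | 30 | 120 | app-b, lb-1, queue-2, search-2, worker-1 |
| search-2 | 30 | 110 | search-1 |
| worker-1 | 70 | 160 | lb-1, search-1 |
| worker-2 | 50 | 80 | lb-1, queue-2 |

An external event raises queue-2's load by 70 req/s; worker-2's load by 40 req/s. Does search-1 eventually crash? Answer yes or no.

Round 1 — queue-2 at 120 > 100; worker-2 at 90 > 80. queue-2, worker-2 crash.
  queue-2 sheds 120 req/s to search-1: 120 each.
    search-1: 30+120 = 150 > 120
  worker-2 sheds 90 req/s to lb-1: 90 each.
    lb-1: 60+90 = 150 > 90
Round 2 — lb-1, search-1 crash.
  lb-1 sheds 150 req/s to worker-1: 150 each.
    worker-1: 70+150 = 220 > 160
  search-1 sheds 150 req/s to app-b, search-2, worker-1: 50 each.
    app-b: 10+50 = 60 ≤ 90
    search-2: 30+50 = 80 ≤ 110
    worker-1: 220+50 = 270 > 160
Round 3 — worker-1 crashes.
  worker-1 sheds 270 req/s: no online neighbours, lost.
No further crashes.

yes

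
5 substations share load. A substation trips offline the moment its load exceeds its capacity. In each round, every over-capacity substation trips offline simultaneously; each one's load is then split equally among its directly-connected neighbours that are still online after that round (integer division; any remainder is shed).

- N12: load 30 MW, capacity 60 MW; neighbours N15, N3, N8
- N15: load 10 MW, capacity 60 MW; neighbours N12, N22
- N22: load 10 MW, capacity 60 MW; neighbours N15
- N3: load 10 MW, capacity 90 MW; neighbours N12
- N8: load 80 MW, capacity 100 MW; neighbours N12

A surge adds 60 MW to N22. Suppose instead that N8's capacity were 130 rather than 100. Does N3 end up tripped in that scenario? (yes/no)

no

With N8's capacity at 130:
Round 1 — N22 at 70 > 60. N22 trips offline.
  N22 sheds 70 MW to N15: 70 each.
    N15: 10+70 = 80 > 60
Round 2 — N15 trips offline.
  N15 sheds 80 MW to N12: 80 each.
    N12: 30+80 = 110 > 60
Round 3 — N12 trips offline.
  N12 sheds 110 MW to N3, N8: 55 each.
    N3: 10+55 = 65 ≤ 90
    N8: 80+55 = 135 > 130
Round 4 — N8 trips offline.
  N8 sheds 135 MW: no online neighbours, lost.
No further trips.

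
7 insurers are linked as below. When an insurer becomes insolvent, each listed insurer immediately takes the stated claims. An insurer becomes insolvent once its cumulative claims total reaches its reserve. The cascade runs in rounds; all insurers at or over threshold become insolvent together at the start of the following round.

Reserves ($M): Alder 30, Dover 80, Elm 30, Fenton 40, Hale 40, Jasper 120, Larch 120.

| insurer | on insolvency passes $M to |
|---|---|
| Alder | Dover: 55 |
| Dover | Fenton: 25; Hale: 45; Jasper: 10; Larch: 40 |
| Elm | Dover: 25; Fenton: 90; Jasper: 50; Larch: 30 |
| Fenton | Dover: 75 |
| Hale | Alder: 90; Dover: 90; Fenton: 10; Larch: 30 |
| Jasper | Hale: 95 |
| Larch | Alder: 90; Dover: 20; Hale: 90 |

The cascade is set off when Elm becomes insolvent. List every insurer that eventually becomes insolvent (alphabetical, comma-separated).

Round 1 — Elm becomes insolvent (initial).
  Dover: +25 → 25 < 80
  Fenton: +90 → 90 ≥ 40
  Jasper: +50 → 50 < 120
  Larch: +30 → 30 < 120
Round 2 — Fenton becomes insolvent.
  Dover: +75 → 100 ≥ 80
Round 3 — Dover becomes insolvent.
  Hale: +45 → 45 ≥ 40
  Jasper: +10 → 60 < 120
  Larch: +40 → 70 < 120
Round 4 — Hale becomes insolvent.
  Alder: +90 → 90 ≥ 30
  Larch: +30 → 100 < 120
Round 5 — Alder becomes insolvent.
No further insolvencies.

Alder, Dover, Elm, Fenton, Hale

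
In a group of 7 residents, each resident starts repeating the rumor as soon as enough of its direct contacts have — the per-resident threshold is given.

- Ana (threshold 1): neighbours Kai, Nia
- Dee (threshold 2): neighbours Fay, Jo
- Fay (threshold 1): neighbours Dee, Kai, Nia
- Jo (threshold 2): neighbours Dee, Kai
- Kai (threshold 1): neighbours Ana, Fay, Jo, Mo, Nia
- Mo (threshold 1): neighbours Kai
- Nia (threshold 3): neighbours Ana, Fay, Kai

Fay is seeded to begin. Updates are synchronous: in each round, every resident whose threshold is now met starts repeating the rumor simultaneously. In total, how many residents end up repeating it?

5

Round 1 — Fay starts repeating the rumor (initial).
Round 2 — checking thresholds:
  Dee: 1 of 2 neighbours < 2, holds.
  Kai: 1 of 5 neighbours ≥ 1, starts repeating the rumor.
  Nia: 1 of 3 neighbours < 3, holds.
Round 3 — checking thresholds:
  Ana: 1 of 2 neighbours ≥ 1, starts repeating the rumor.
  Dee: 1 of 2 neighbours < 2, holds.
  Jo: 1 of 2 neighbours < 2, holds.
  Mo: 1 of 1 neighbours ≥ 1, starts repeating the rumor.
  Nia: 2 of 3 neighbours < 3, holds.
Round 4 — checking thresholds:
  Dee: 1 of 2 neighbours < 2, holds.
  Jo: 1 of 2 neighbours < 2, holds.
  Nia: 3 of 3 neighbours ≥ 3, starts repeating the rumor.
Round 5 — no new spreads; cascade stops.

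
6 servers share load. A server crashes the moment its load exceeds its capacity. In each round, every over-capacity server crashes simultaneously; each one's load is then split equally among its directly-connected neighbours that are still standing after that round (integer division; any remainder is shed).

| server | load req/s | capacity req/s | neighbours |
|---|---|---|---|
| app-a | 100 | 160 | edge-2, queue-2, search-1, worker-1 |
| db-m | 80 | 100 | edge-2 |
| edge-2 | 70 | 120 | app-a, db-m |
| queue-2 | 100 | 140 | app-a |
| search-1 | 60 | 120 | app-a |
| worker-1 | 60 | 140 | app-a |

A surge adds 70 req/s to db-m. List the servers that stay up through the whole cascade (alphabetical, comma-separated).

Round 1 — db-m at 150 > 100. db-m crashes.
  db-m sheds 150 req/s to edge-2: 150 each.
    edge-2: 70+150 = 220 > 120
Round 2 — edge-2 crashes.
  edge-2 sheds 220 req/s to app-a: 220 each.
    app-a: 100+220 = 320 > 160
Round 3 — app-a crashes.
  app-a sheds 320 req/s to queue-2, search-1, worker-1: 106 each (2 lost).
    queue-2: 100+106 = 206 > 140
    search-1: 60+106 = 166 > 120
    worker-1: 60+106 = 166 > 140
Round 4 — queue-2, search-1, worker-1 crash.
  queue-2 sheds 206 req/s: no online neighbours, lost.
  search-1 sheds 166 req/s: no online neighbours, lost.
  worker-1 sheds 166 req/s: no online neighbours, lost.
No further crashes.

none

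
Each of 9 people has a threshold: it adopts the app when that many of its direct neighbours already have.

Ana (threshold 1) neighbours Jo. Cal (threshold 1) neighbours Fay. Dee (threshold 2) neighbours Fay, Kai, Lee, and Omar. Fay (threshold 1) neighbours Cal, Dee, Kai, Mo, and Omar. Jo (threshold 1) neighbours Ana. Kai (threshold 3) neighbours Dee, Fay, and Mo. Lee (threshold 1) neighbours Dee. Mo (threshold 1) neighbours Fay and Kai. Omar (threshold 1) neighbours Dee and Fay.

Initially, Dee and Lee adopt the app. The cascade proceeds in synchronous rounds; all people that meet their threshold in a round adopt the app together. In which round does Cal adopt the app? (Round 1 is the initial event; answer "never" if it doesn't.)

3

Round 1 — Dee, Lee adopt the app (initial).
Round 2 — checking thresholds:
  Fay: 1 of 5 neighbours ≥ 1, adopts the app.
  Kai: 1 of 3 neighbours < 3, below threshold.
  Omar: 1 of 2 neighbours ≥ 1, adopts the app.
Round 3 — checking thresholds:
  Cal: 1 of 1 neighbours ≥ 1, adopts the app.
  Kai: 2 of 3 neighbours < 3, below threshold.
  Mo: 1 of 2 neighbours ≥ 1, adopts the app.
Round 4 — checking thresholds:
  Kai: 3 of 3 neighbours ≥ 3, adopts the app.
Round 5 — no new adoptions; cascade stops.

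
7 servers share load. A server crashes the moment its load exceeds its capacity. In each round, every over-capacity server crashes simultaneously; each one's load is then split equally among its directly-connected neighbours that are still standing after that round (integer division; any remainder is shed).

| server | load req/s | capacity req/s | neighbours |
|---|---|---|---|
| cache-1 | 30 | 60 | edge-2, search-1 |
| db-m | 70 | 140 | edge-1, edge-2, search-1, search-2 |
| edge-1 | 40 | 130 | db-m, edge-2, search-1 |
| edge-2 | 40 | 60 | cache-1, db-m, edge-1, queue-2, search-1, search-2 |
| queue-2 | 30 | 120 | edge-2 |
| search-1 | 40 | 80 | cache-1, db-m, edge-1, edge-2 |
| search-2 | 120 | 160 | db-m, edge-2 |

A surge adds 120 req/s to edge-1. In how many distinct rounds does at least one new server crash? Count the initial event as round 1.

Round 1 — edge-1 at 160 > 130. edge-1 crashes.
  edge-1 sheds 160 req/s to db-m, edge-2, search-1: 53 each (1 lost).
    db-m: 70+53 = 123 ≤ 140
    edge-2: 40+53 = 93 > 60
    search-1: 40+53 = 93 > 80
Round 2 — edge-2, search-1 crash.
  edge-2 sheds 93 req/s to cache-1, db-m, queue-2, search-2: 23 each (1 lost).
    cache-1: 30+23 = 53 ≤ 60
    db-m: 123+23 = 146 > 140
    queue-2: 30+23 = 53 ≤ 120
    search-2: 120+23 = 143 ≤ 160
  search-1 sheds 93 req/s to cache-1, db-m: 46 each (1 lost).
    cache-1: 53+46 = 99 > 60
    db-m: 146+46 = 192 > 140
Round 3 — cache-1, db-m crash.
  cache-1 sheds 99 req/s: no online neighbours, lost.
  db-m sheds 192 req/s to search-2: 192 each.
    search-2: 143+192 = 335 > 160
Round 4 — search-2 crashes.
  search-2 sheds 335 req/s: no online neighbours, lost.
No further crashes.

4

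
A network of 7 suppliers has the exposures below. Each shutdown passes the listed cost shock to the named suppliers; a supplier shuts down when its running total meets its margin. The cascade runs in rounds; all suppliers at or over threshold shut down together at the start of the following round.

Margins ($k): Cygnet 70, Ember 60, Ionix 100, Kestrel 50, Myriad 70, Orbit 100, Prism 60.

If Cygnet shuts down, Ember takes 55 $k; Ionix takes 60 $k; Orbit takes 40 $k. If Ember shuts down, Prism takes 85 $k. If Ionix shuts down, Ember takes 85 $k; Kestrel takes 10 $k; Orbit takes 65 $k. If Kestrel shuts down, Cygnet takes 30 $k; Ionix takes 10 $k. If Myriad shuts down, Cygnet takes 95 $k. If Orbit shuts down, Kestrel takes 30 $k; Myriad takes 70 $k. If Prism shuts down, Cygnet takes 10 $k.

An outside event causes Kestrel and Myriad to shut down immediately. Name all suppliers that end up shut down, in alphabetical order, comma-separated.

Cygnet, Kestrel, Myriad

Round 1 — Kestrel, Myriad shut down (initial).
  Cygnet: +30+95 → 125 ≥ 70
  Ionix: +10 → 10 < 100
Round 2 — Cygnet shuts down.
  Ember: +55 → 55 < 60
  Ionix: +60 → 70 < 100
  Orbit: +40 → 40 < 100
No further shutdowns.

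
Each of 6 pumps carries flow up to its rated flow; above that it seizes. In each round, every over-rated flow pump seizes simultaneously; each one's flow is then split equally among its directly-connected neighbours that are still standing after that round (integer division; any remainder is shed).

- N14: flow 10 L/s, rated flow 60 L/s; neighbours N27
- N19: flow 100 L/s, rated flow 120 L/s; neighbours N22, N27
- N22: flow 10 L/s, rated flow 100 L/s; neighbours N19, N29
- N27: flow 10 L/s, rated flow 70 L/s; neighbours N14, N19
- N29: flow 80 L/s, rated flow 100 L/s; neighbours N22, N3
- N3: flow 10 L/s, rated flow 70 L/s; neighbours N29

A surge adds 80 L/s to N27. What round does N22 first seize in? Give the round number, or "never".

3

Round 1 — N27 at 90 > 70. N27 seizes.
  N27 sheds 90 L/s to N14, N19: 45 each.
    N14: 10+45 = 55 ≤ 60
    N19: 100+45 = 145 > 120
Round 2 — N19 seizes.
  N19 sheds 145 L/s to N22: 145 each.
    N22: 10+145 = 155 > 100
Round 3 — N22 seizes.
  N22 sheds 155 L/s to N29: 155 each.
    N29: 80+155 = 235 > 100
Round 4 — N29 seizes.
  N29 sheds 235 L/s to N3: 235 each.
    N3: 10+235 = 245 > 70
Round 5 — N3 seizes.
  N3 sheds 245 L/s: no online neighbours, lost.
No further seizures.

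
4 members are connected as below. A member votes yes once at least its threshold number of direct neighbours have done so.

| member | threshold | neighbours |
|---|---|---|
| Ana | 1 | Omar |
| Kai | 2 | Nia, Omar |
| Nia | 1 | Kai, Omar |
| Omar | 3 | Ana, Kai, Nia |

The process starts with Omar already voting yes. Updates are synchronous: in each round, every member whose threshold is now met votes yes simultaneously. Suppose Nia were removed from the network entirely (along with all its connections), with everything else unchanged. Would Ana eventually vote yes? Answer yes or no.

With Nia removed:
Round 1 — Omar votes yes (initial).
Round 2 — checking thresholds:
  Ana: 1 of 1 neighbours ≥ 1, votes yes.
  Kai: 1 of 1 neighbours < 2, not yet.
Round 3 — no new yes votes; cascade stops.

yes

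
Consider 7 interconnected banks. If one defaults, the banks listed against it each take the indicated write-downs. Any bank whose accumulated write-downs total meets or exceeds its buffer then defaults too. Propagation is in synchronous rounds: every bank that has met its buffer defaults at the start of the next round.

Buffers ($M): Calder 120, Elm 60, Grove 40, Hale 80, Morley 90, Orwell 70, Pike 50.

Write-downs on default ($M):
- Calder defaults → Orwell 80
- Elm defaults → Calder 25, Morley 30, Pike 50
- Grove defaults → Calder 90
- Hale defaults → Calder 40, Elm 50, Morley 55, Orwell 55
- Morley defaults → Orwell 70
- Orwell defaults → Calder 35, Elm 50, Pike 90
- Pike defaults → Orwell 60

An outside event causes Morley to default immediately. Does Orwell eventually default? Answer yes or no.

yes

Round 1 — Morley defaults (initial).
  Orwell: +70 → 70 ≥ 70
Round 2 — Orwell defaults.
  Calder: +35 → 35 < 120
  Elm: +50 → 50 < 60
  Pike: +90 → 90 ≥ 50
Round 3 — Pike defaults.
No further defaults.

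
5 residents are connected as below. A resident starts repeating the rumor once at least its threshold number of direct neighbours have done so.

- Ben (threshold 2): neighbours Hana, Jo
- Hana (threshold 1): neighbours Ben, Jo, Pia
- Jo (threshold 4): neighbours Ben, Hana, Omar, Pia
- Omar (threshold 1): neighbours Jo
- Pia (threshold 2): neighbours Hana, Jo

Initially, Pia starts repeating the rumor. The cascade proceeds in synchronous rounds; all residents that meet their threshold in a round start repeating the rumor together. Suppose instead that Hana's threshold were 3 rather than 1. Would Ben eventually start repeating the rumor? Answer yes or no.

With Hana's threshold at 3:
Round 1 — Pia starts repeating the rumor (initial).
Round 2 — no new spreads; cascade stops.

no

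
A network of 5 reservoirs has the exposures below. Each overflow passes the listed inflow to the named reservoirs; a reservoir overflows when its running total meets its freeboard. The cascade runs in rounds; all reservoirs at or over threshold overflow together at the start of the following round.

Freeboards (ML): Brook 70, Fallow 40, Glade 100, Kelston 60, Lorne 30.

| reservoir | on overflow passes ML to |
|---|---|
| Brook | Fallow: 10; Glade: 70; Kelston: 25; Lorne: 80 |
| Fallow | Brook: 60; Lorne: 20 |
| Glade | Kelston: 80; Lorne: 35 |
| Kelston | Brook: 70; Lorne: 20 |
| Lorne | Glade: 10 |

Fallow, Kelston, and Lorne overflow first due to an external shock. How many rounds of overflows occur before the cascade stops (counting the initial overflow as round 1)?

2

Round 1 — Fallow, Kelston, Lorne overflow (initial).
  Brook: +60+70 → 130 ≥ 70
  Glade: +10 → 10 < 100
Round 2 — Brook overflows.
  Glade: +70 → 80 < 100
No further overflows.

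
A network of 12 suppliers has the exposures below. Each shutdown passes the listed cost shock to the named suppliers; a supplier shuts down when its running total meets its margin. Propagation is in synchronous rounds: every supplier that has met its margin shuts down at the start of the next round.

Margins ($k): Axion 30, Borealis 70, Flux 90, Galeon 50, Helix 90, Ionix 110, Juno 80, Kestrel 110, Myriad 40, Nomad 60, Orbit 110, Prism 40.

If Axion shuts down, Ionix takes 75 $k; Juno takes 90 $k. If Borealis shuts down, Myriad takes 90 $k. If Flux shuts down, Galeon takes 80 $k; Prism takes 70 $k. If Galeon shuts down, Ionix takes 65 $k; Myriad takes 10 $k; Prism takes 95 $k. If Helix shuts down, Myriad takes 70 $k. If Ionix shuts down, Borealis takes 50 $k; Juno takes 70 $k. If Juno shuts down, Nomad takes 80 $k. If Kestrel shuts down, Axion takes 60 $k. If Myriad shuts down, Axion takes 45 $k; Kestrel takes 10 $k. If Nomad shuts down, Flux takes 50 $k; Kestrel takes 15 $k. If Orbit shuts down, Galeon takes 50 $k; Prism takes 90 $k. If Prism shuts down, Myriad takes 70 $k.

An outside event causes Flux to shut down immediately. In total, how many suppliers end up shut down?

8

Round 1 — Flux shuts down (initial).
  Galeon: +80 → 80 ≥ 50
  Prism: +70 → 70 ≥ 40
Round 2 — Galeon, Prism shut down.
  Ionix: +65 → 65 < 110
  Myriad: +10+70 → 80 ≥ 40
Round 3 — Myriad shuts down.
  Axion: +45 → 45 ≥ 30
  Kestrel: +10 → 10 < 110
Round 4 — Axion shuts down.
  Ionix: +75 → 140 ≥ 110
  Juno: +90 → 90 ≥ 80
Round 5 — Ionix, Juno shut down.
  Borealis: +50 → 50 < 70
  Nomad: +80 → 80 ≥ 60
Round 6 — Nomad shuts down.
  Kestrel: +15 → 25 < 110
No further shutdowns.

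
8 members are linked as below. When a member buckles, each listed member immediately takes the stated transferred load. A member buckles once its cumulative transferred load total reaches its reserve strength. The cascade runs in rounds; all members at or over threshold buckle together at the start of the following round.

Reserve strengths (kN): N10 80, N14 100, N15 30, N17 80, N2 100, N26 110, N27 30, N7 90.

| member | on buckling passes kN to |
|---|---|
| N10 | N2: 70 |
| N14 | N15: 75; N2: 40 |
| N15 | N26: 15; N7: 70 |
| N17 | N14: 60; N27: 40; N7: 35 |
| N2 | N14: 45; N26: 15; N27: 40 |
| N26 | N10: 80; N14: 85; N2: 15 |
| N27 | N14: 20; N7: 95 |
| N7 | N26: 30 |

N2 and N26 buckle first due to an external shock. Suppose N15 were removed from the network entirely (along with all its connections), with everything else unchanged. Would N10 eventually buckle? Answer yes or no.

With N15 removed:
Round 1 — N2, N26 buckle (initial).
  N10: +80 → 80 ≥ 80
  N14: +45+85 → 130 ≥ 100
  N27: +40 → 40 ≥ 30
Round 2 — N10, N14, N27 buckle.
  N7: +95 → 95 ≥ 90
Round 3 — N7 buckles.
No further bucklings.

yes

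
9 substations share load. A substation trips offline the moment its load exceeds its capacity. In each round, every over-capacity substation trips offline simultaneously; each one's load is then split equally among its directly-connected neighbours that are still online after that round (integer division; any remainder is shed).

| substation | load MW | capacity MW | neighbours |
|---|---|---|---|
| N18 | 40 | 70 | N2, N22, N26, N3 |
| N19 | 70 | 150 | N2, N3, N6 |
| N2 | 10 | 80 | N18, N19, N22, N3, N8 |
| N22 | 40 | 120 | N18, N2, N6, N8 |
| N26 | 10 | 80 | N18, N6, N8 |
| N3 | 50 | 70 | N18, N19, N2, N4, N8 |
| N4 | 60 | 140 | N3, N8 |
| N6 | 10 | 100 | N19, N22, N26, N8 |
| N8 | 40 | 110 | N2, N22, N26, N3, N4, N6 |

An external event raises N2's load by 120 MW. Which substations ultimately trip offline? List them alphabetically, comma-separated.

Round 1 — N2 at 130 > 80. N2 trips offline.
  N2 sheds 130 MW to N18, N19, N22, N3, N8: 26 each.
    N18: 40+26 = 66 ≤ 70
    N19: 70+26 = 96 ≤ 150
    N22: 40+26 = 66 ≤ 120
    N3: 50+26 = 76 > 70
    N8: 40+26 = 66 ≤ 110
Round 2 — N3 trips offline.
  N3 sheds 76 MW to N18, N19, N4, N8: 19 each.
    N18: 66+19 = 85 > 70
    N19: 96+19 = 115 ≤ 150
    N4: 60+19 = 79 ≤ 140
    N8: 66+19 = 85 ≤ 110
Round 3 — N18 trips offline.
  N18 sheds 85 MW to N22, N26: 42 each (1 lost).
    N22: 66+42 = 108 ≤ 120
    N26: 10+42 = 52 ≤ 80
No further trips.

N18, N2, N3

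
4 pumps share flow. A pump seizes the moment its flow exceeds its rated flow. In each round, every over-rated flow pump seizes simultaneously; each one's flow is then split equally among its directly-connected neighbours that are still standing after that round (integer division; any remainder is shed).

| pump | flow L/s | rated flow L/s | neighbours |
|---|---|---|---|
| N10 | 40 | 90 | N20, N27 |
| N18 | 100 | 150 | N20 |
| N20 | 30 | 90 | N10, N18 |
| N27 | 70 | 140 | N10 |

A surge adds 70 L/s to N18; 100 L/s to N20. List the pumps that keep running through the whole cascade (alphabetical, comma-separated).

none

Round 1 — N18 at 170 > 150; N20 at 130 > 90. N18, N20 seize.
  N18 sheds 170 L/s: no online neighbours, lost.
  N20 sheds 130 L/s to N10: 130 each.
    N10: 40+130 = 170 > 90
Round 2 — N10 seizes.
  N10 sheds 170 L/s to N27: 170 each.
    N27: 70+170 = 240 > 140
Round 3 — N27 seizes.
  N27 sheds 240 L/s: no online neighbours, lost.
No further seizures.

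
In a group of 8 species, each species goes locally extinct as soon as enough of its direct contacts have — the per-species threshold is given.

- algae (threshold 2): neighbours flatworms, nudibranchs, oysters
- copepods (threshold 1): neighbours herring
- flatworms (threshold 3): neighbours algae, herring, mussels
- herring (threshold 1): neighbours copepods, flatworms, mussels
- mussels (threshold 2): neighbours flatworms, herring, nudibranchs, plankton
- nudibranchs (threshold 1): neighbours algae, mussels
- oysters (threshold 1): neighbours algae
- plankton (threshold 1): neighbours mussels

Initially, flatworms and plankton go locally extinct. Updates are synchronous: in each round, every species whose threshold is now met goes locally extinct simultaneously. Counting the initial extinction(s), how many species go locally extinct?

8

Round 1 — flatworms, plankton go locally extinct (initial).
Round 2 — checking thresholds:
  algae: 1 of 3 neighbours < 2, holds.
  herring: 1 of 3 neighbours ≥ 1, goes locally extinct.
  mussels: 2 of 4 neighbours ≥ 2, goes locally extinct.
Round 3 — checking thresholds:
  algae: 1 of 3 neighbours < 2, holds.
  copepods: 1 of 1 neighbours ≥ 1, goes locally extinct.
  nudibranchs: 1 of 2 neighbours ≥ 1, goes locally extinct.
Round 4 — checking thresholds:
  algae: 2 of 3 neighbours ≥ 2, goes locally extinct.
Round 5 — checking thresholds:
  oysters: 1 of 1 neighbours ≥ 1, goes locally extinct.
Round 6 — no new extinctions; cascade stops.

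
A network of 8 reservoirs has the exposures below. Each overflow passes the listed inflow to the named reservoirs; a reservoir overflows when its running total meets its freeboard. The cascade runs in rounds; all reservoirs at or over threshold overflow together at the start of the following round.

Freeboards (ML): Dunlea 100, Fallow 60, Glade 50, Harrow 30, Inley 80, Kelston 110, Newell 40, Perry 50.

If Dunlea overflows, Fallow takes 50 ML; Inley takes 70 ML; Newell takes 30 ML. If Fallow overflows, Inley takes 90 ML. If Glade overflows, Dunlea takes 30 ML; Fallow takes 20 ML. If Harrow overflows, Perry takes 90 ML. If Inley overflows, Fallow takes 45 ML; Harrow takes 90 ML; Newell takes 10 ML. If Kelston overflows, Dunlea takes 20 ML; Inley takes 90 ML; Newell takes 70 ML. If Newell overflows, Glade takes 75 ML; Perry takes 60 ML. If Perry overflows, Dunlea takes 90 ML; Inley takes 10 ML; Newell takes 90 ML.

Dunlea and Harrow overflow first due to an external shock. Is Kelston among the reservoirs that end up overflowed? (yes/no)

Round 1 — Dunlea, Harrow overflow (initial).
  Fallow: +50 → 50 < 60
  Inley: +70 → 70 < 80
  Newell: +30 → 30 < 40
  Perry: +90 → 90 ≥ 50
Round 2 — Perry overflows.
  Inley: +10 → 80 ≥ 80
  Newell: +90 → 120 ≥ 40
Round 3 — Inley, Newell overflow.
  Fallow: +45 → 95 ≥ 60
  Glade: +75 → 75 ≥ 50
Round 4 — Fallow, Glade overflow.
No further overflows.

no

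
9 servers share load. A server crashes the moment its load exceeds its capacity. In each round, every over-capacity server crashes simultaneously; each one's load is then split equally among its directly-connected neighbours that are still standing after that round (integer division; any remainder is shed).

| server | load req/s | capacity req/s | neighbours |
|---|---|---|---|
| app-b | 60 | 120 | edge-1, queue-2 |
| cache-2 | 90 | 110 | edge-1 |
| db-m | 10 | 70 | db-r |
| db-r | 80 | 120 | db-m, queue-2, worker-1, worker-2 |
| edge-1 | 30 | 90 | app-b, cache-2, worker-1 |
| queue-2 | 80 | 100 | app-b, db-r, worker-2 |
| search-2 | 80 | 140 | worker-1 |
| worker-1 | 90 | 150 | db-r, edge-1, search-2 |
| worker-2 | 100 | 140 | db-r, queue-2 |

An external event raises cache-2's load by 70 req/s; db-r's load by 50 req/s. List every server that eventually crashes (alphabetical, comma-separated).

Round 1 — cache-2 at 160 > 110; db-r at 130 > 120. cache-2, db-r crash.
  cache-2 sheds 160 req/s to edge-1: 160 each.
    edge-1: 30+160 = 190 > 90
  db-r sheds 130 req/s to db-m, queue-2, worker-1, worker-2: 32 each (2 lost).
    db-m: 10+32 = 42 ≤ 70
    queue-2: 80+32 = 112 > 100
    worker-1: 90+32 = 122 ≤ 150
    worker-2: 100+32 = 132 ≤ 140
Round 2 — edge-1, queue-2 crash.
  edge-1 sheds 190 req/s to app-b, worker-1: 95 each.
    app-b: 60+95 = 155 > 120
    worker-1: 122+95 = 217 > 150
  queue-2 sheds 112 req/s to app-b, worker-2: 56 each.
    app-b: 155+56 = 211 > 120
    worker-2: 132+56 = 188 > 140
Round 3 — app-b, worker-1, worker-2 crash.
  app-b sheds 211 req/s: no online neighbours, lost.
  worker-1 sheds 217 req/s to search-2: 217 each.
    search-2: 80+217 = 297 > 140
  worker-2 sheds 188 req/s: no online neighbours, lost.
Round 4 — search-2 crashes.
  search-2 sheds 297 req/s: no online neighbours, lost.
No further crashes.

app-b, cache-2, db-r, edge-1, queue-2, search-2, worker-1, worker-2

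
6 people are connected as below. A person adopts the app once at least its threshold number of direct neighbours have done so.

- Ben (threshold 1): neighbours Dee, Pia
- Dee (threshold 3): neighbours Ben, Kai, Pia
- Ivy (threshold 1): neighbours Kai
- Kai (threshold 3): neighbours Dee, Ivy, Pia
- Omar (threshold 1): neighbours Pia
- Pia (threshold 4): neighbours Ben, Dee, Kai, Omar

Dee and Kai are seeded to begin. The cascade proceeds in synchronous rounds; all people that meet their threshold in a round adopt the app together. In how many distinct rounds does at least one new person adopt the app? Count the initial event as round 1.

Round 1 — Dee, Kai adopt the app (initial).
Round 2 — checking thresholds:
  Ben: 1 of 2 neighbours ≥ 1, adopts the app.
  Ivy: 1 of 1 neighbours ≥ 1, adopts the app.
  Pia: 2 of 4 neighbours < 4, holds.
Round 3 — no new adoptions; cascade stops.

2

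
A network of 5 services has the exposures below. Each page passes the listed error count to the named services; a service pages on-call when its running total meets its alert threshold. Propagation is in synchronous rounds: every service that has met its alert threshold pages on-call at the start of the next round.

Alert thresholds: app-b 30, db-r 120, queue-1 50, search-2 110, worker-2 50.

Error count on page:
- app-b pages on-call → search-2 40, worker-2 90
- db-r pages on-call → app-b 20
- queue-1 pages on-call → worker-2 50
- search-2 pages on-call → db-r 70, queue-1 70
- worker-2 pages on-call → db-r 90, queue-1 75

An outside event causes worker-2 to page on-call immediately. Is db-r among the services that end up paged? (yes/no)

Round 1 — worker-2 pages on-call (initial).
  db-r: +90 → 90 < 120
  queue-1: +75 → 75 ≥ 50
Round 2 — queue-1 pages on-call.
No further pages.

no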